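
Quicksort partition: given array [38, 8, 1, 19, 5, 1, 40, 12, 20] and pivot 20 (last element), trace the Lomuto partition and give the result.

Lomuto partition with pivot = 20:

Initial array: [38, 8, 1, 19, 5, 1, 40, 12, 20]

arr[0]=38 > 20: no swap
arr[1]=8 <= 20: swap with position 0, array becomes [8, 38, 1, 19, 5, 1, 40, 12, 20]
arr[2]=1 <= 20: swap with position 1, array becomes [8, 1, 38, 19, 5, 1, 40, 12, 20]
arr[3]=19 <= 20: swap with position 2, array becomes [8, 1, 19, 38, 5, 1, 40, 12, 20]
arr[4]=5 <= 20: swap with position 3, array becomes [8, 1, 19, 5, 38, 1, 40, 12, 20]
arr[5]=1 <= 20: swap with position 4, array becomes [8, 1, 19, 5, 1, 38, 40, 12, 20]
arr[6]=40 > 20: no swap
arr[7]=12 <= 20: swap with position 5, array becomes [8, 1, 19, 5, 1, 12, 40, 38, 20]

Place pivot at position 6: [8, 1, 19, 5, 1, 12, 20, 38, 40]
Pivot position: 6

After partitioning with pivot 20, the array becomes [8, 1, 19, 5, 1, 12, 20, 38, 40]. The pivot is placed at index 6. All elements to the left of the pivot are <= 20, and all elements to the right are > 20.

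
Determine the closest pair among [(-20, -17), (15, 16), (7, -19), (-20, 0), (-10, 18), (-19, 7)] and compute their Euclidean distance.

Computing all pairwise distances among 6 points:

d((-20, -17), (15, 16)) = 48.1041
d((-20, -17), (7, -19)) = 27.074
d((-20, -17), (-20, 0)) = 17.0
d((-20, -17), (-10, 18)) = 36.4005
d((-20, -17), (-19, 7)) = 24.0208
d((15, 16), (7, -19)) = 35.9026
d((15, 16), (-20, 0)) = 38.4838
d((15, 16), (-10, 18)) = 25.0799
d((15, 16), (-19, 7)) = 35.171
d((7, -19), (-20, 0)) = 33.0151
d((7, -19), (-10, 18)) = 40.7185
d((7, -19), (-19, 7)) = 36.7696
d((-20, 0), (-10, 18)) = 20.5913
d((-20, 0), (-19, 7)) = 7.0711 <-- minimum
d((-10, 18), (-19, 7)) = 14.2127

Closest pair: (-20, 0) and (-19, 7) with distance 7.0711

The closest pair is (-20, 0) and (-19, 7) with Euclidean distance 7.0711. For 6 points, brute-force pairwise comparison is shown above. For large n, the divide-and-conquer algorithm (sort by x, recurse on halves, check the dividing strip) achieves O(n log n).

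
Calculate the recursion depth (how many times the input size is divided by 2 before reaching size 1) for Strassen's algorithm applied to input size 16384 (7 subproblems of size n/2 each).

For divide and conquer with division factor 2:

Problem sizes at each level:
Level 0: 16384
Level 1: 8192
Level 2: 4096
Level 3: 2048
Level 4: 1024
Level 5: 512
Level 6: 256
Level 7: 128
Level 8: 64
Level 9: 32
Level 10: 16
Level 11: 8
Level 12: 4
Level 13: 2
Level 14: 1

The root is level 0 and the size-1 base case is level 14 (the tree spans levels 0 through 14, i.e. 15 levels counting the root), so the depth is the number of divisions: log_2(16384) = 14

The recursion tree depth is log_2(16384) = 14. At each level, the problem size is divided by 2, so it takes 14 divisions to reduce to a base case of size 1. The algorithm makes 7 recursive calls at each level.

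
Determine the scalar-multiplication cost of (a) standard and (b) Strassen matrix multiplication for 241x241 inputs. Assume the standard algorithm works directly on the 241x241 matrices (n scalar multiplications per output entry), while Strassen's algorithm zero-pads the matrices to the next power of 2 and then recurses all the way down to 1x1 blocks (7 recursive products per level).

Matrix multiplication for 241x241 matrices:

Strassen's algorithm requires power-of-2 dimensions. Pad 241x241 to 256x256 (next power of 2).

Standard algorithm: 241^3 = 13997521 multiplications
Strassen's algorithm: 7^(log2(256)) = 7^8 = 5764801 multiplications
Savings: 13997521 - 5764801 = 8232720 multiplications

Standard: 13997521 multiplications (241^3). Strassen: 5764801 multiplications (7^8, after padding to 256x256). Strassen reduces 8 recursive multiplications to 7 at each level.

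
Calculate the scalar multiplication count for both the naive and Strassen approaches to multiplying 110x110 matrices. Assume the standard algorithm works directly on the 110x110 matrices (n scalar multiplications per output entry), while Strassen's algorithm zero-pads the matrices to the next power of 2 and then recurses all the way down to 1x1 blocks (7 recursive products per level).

Matrix multiplication for 110x110 matrices:

Strassen's algorithm requires power-of-2 dimensions. Pad 110x110 to 128x128 (next power of 2).

Standard algorithm: 110^3 = 1331000 multiplications
Strassen's algorithm: 7^(log2(128)) = 7^7 = 823543 multiplications
Savings: 1331000 - 823543 = 507457 multiplications

Standard: 1331000 multiplications (110^3). Strassen: 823543 multiplications (7^7, after padding to 128x128). Strassen reduces 8 recursive multiplications to 7 at each level.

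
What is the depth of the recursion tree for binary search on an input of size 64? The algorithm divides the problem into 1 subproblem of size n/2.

For divide and conquer with division factor 2:

Problem sizes at each level:
Level 0: 64
Level 1: 32
Level 2: 16
Level 3: 8
Level 4: 4
Level 5: 2
Level 6: 1

The root is level 0 and the size-1 base case is level 6 (the tree spans levels 0 through 6, i.e. 7 levels counting the root), so the depth is the number of divisions: log_2(64) = 6

The recursion tree depth is log_2(64) = 6. At each level, the problem size is divided by 2, so it takes 6 divisions to reduce to a base case of size 1. The algorithm makes 1 recursive call at each level.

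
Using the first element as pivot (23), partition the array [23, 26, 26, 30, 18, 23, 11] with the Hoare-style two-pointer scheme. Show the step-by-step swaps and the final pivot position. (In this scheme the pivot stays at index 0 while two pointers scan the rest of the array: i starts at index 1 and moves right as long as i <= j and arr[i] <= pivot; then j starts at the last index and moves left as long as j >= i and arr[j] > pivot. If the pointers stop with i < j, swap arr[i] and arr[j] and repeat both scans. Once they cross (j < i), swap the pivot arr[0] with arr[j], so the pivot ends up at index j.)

Hoare-style two-pointer partition with pivot = 23:

Initial array: [23, 26, 26, 30, 18, 23, 11]

Pointers start at i = 1, j = 6.
i stops at index 1 (arr[1]=26 > 23), j stops at index 6 (arr[6]=11 <= 23): swap arr[1] and arr[6], array becomes [23, 11, 26, 30, 18, 23, 26]
i stops at index 2 (arr[2]=26 > 23), j stops at index 5 (arr[5]=23 <= 23): swap arr[2] and arr[5], array becomes [23, 11, 23, 30, 18, 26, 26]
i stops at index 3 (arr[3]=30 > 23), j stops at index 4 (arr[4]=18 <= 23): swap arr[3] and arr[4], array becomes [23, 11, 23, 18, 30, 26, 26]
i ends at 4, j ends at 3: the pointers have crossed (j < i), so scanning stops.

Swap pivot arr[0] with arr[3] to place pivot at position 3: [18, 11, 23, 23, 30, 26, 26]
Pivot position: 3

After partitioning with pivot 23, the array becomes [18, 11, 23, 23, 30, 26, 26]. The pivot is placed at index 3. All elements to the left of the pivot are <= 23, and all elements to the right are > 23.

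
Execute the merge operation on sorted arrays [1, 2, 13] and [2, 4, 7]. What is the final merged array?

Merging process:

Compare 1 vs 2: take 1 from left. Merged: [1]
Compare 2 vs 2: take 2 from left. Merged: [1, 2]
Compare 13 vs 2: take 2 from right. Merged: [1, 2, 2]
Compare 13 vs 4: take 4 from right. Merged: [1, 2, 2, 4]
Compare 13 vs 7: take 7 from right. Merged: [1, 2, 2, 4, 7]
Append remaining from left: [13]. Merged: [1, 2, 2, 4, 7, 13]

Final merged array: [1, 2, 2, 4, 7, 13]
Total comparisons: 5

The merged array is [1, 2, 2, 4, 7, 13], requiring 5 comparisons. The merge step runs in O(n) time where n is the total number of elements.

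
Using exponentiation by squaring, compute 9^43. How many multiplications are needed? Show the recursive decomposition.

Computing 9^43 by squaring (build up from 9^1; each line after the first costs one multiplication):

9^1 = 9
9^2 = (9^1)^2 = 9^2 = 81
9^4 = (9^2)^2 = 81^2 = 6561
9^5 = 9 * 9^4 = 9 * 6561 = 59049
9^10 = (9^5)^2 = 59049^2 = 3486784401
9^20 = (9^10)^2 = 3486784401^2 = 12157665459056928801
9^21 = 9 * 9^20 = 9 * 12157665459056928801 = 109418989131512359209
9^42 = (9^21)^2 = 109418989131512359209^2 = 11972515182562019788602740026717047105681
9^43 = 9 * 9^42 = 9 * 11972515182562019788602740026717047105681 = 107752636643058178097424660240453423951129

Result: 107752636643058178097424660240453423951129
Multiplications needed: 8 (8 lines after 9^1)

9^43 = 107752636643058178097424660240453423951129. Using exponentiation by squaring, this requires 8 multiplications. The key idea: if the exponent is even, square the half-power; if odd, multiply by the base once.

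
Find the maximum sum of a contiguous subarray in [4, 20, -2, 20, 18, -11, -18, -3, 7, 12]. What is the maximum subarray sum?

Using Kadane's algorithm on [4, 20, -2, 20, 18, -11, -18, -3, 7, 12]:

Scanning through the array:
Position 1 (value 20): max_ending_here = 24, max_so_far = 24
Position 2 (value -2): max_ending_here = 22, max_so_far = 24
Position 3 (value 20): max_ending_here = 42, max_so_far = 42
Position 4 (value 18): max_ending_here = 60, max_so_far = 60
Position 5 (value -11): max_ending_here = 49, max_so_far = 60
Position 6 (value -18): max_ending_here = 31, max_so_far = 60
Position 7 (value -3): max_ending_here = 28, max_so_far = 60
Position 8 (value 7): max_ending_here = 35, max_so_far = 60
Position 9 (value 12): max_ending_here = 47, max_so_far = 60

Maximum subarray: [4, 20, -2, 20, 18]
Maximum sum: 60

The maximum subarray is [4, 20, -2, 20, 18] with sum 60. This subarray runs from index 0 to index 4.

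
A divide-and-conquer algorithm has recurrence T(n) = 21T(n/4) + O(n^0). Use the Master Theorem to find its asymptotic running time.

Master Theorem for T(n) = 21T(n/4) + O(n^0):

a = 21, b = 4, c = 0
log_b(a) = log_4(21) = 2.1962

Case 1: c = 0 < log_4(21) = 2.1962
T(n) = O(n^(log_4 21))

For T(n) = 21T(n/4) + O(n^0): log_4(21) = 2.1962. This is Case 1 of the Master Theorem (c < log_b(a), work dominated by leaves), giving O(n^(log_4 21)).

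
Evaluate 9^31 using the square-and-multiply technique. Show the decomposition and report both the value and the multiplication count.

Computing 9^31 by squaring (build up from 9^1; each line after the first costs one multiplication):

9^1 = 9
9^2 = (9^1)^2 = 9^2 = 81
9^3 = 9 * 9^2 = 9 * 81 = 729
9^6 = (9^3)^2 = 729^2 = 531441
9^7 = 9 * 9^6 = 9 * 531441 = 4782969
9^14 = (9^7)^2 = 4782969^2 = 22876792454961
9^15 = 9 * 9^14 = 9 * 22876792454961 = 205891132094649
9^30 = (9^15)^2 = 205891132094649^2 = 42391158275216203514294433201
9^31 = 9 * 9^30 = 9 * 42391158275216203514294433201 = 381520424476945831628649898809

Result: 381520424476945831628649898809
Multiplications needed: 8 (8 lines after 9^1)

9^31 = 381520424476945831628649898809. Using exponentiation by squaring, this requires 8 multiplications. The key idea: if the exponent is even, square the half-power; if odd, multiply by the base once.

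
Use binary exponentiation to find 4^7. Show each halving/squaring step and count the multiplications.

Computing 4^7 by squaring (build up from 4^1; each line after the first costs one multiplication):

4^1 = 4
4^2 = (4^1)^2 = 4^2 = 16
4^3 = 4 * 4^2 = 4 * 16 = 64
4^6 = (4^3)^2 = 64^2 = 4096
4^7 = 4 * 4^6 = 4 * 4096 = 16384

Result: 16384
Multiplications needed: 4 (4 lines after 4^1)

4^7 = 16384. Using exponentiation by squaring, this requires 4 multiplications. The key idea: if the exponent is even, square the half-power; if odd, multiply by the base once.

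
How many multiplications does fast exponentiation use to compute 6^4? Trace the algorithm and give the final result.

Computing 6^4 by squaring (build up from 6^1; each line after the first costs one multiplication):

6^1 = 6
6^2 = (6^1)^2 = 6^2 = 36
6^4 = (6^2)^2 = 36^2 = 1296

Result: 1296
Multiplications needed: 2 (2 lines after 6^1)

6^4 = 1296. Using exponentiation by squaring, this requires 2 multiplications. The key idea: if the exponent is even, square the half-power; if odd, multiply by the base once.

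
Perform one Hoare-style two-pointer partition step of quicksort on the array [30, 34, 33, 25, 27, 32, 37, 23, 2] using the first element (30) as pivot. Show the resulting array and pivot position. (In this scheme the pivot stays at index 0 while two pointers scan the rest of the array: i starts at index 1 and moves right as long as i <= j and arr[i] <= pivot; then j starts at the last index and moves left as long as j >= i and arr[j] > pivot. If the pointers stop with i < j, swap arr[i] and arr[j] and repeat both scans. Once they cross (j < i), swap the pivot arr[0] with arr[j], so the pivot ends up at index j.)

Hoare-style two-pointer partition with pivot = 30:

Initial array: [30, 34, 33, 25, 27, 32, 37, 23, 2]

Pointers start at i = 1, j = 8.
i stops at index 1 (arr[1]=34 > 30), j stops at index 8 (arr[8]=2 <= 30): swap arr[1] and arr[8], array becomes [30, 2, 33, 25, 27, 32, 37, 23, 34]
i stops at index 2 (arr[2]=33 > 30), j stops at index 7 (arr[7]=23 <= 30): swap arr[2] and arr[7], array becomes [30, 2, 23, 25, 27, 32, 37, 33, 34]
i ends at 5, j ends at 4: the pointers have crossed (j < i), so scanning stops.

Swap pivot arr[0] with arr[4] to place pivot at position 4: [27, 2, 23, 25, 30, 32, 37, 33, 34]
Pivot position: 4

After partitioning with pivot 30, the array becomes [27, 2, 23, 25, 30, 32, 37, 33, 34]. The pivot is placed at index 4. All elements to the left of the pivot are <= 30, and all elements to the right are > 30.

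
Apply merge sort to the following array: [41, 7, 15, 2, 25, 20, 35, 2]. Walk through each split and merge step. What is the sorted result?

Merge sort trace:

Split: [41, 7, 15, 2, 25, 20, 35, 2] -> [41, 7, 15, 2] and [25, 20, 35, 2]
  Split: [41, 7, 15, 2] -> [41, 7] and [15, 2]
    Split: [41, 7] -> [41] and [7]
    Merge: [41] + [7] -> [7, 41]
    Split: [15, 2] -> [15] and [2]
    Merge: [15] + [2] -> [2, 15]
  Merge: [7, 41] + [2, 15] -> [2, 7, 15, 41]
  Split: [25, 20, 35, 2] -> [25, 20] and [35, 2]
    Split: [25, 20] -> [25] and [20]
    Merge: [25] + [20] -> [20, 25]
    Split: [35, 2] -> [35] and [2]
    Merge: [35] + [2] -> [2, 35]
  Merge: [20, 25] + [2, 35] -> [2, 20, 25, 35]
Merge: [2, 7, 15, 41] + [2, 20, 25, 35] -> [2, 2, 7, 15, 20, 25, 35, 41]

Final sorted array: [2, 2, 7, 15, 20, 25, 35, 41]

The merge sort proceeds by recursively splitting the array and merging sorted halves.
After all merges, the sorted array is [2, 2, 7, 15, 20, 25, 35, 41].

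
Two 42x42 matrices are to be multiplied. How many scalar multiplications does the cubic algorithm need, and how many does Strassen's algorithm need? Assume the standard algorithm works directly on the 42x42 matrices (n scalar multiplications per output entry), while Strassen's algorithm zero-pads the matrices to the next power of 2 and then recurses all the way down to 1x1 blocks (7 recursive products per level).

Matrix multiplication for 42x42 matrices:

Strassen's algorithm requires power-of-2 dimensions. Pad 42x42 to 64x64 (next power of 2).

Standard algorithm: 42^3 = 74088 multiplications
Strassen's algorithm: 7^(log2(64)) = 7^6 = 117649 multiplications
Difference: 74088 - 117649 = -43561 (Strassen uses MORE here due to padding overhead — for small or just-over-power-of-2 n, padding can outweigh the per-level savings)

Standard: 74088 multiplications (42^3). Strassen: 117649 multiplications (7^6, after padding to 64x64). Strassen reduces 8 recursive multiplications to 7 at each level.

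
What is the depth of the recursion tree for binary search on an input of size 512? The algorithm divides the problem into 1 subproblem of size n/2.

For divide and conquer with division factor 2:

Problem sizes at each level:
Level 0: 512
Level 1: 256
Level 2: 128
Level 3: 64
Level 4: 32
Level 5: 16
Level 6: 8
Level 7: 4
Level 8: 2
Level 9: 1

The root is level 0 and the size-1 base case is level 9 (the tree spans levels 0 through 9, i.e. 10 levels counting the root), so the depth is the number of divisions: log_2(512) = 9

The recursion tree depth is log_2(512) = 9. At each level, the problem size is divided by 2, so it takes 9 divisions to reduce to a base case of size 1. The algorithm makes 1 recursive call at each level.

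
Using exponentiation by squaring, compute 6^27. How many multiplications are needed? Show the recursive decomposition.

Computing 6^27 by squaring (build up from 6^1; each line after the first costs one multiplication):

6^1 = 6
6^2 = (6^1)^2 = 6^2 = 36
6^3 = 6 * 6^2 = 6 * 36 = 216
6^6 = (6^3)^2 = 216^2 = 46656
6^12 = (6^6)^2 = 46656^2 = 2176782336
6^13 = 6 * 6^12 = 6 * 2176782336 = 13060694016
6^26 = (6^13)^2 = 13060694016^2 = 170581728179578208256
6^27 = 6 * 6^26 = 6 * 170581728179578208256 = 1023490369077469249536

Result: 1023490369077469249536
Multiplications needed: 7 (7 lines after 6^1)

6^27 = 1023490369077469249536. Using exponentiation by squaring, this requires 7 multiplications. The key idea: if the exponent is even, square the half-power; if odd, multiply by the base once.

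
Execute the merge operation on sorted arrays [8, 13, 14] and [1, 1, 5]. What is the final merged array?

Merging process:

Compare 8 vs 1: take 1 from right. Merged: [1]
Compare 8 vs 1: take 1 from right. Merged: [1, 1]
Compare 8 vs 5: take 5 from right. Merged: [1, 1, 5]
Append remaining from left: [8, 13, 14]. Merged: [1, 1, 5, 8, 13, 14]

Final merged array: [1, 1, 5, 8, 13, 14]
Total comparisons: 3

The merged array is [1, 1, 5, 8, 13, 14], requiring 3 comparisons. The merge step runs in O(n) time where n is the total number of elements.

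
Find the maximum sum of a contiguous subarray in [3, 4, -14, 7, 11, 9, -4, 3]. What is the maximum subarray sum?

Using Kadane's algorithm on [3, 4, -14, 7, 11, 9, -4, 3]:

Scanning through the array:
Position 1 (value 4): max_ending_here = 7, max_so_far = 7
Position 2 (value -14): max_ending_here = -7, max_so_far = 7
Position 3 (value 7): max_ending_here = 7, max_so_far = 7
Position 4 (value 11): max_ending_here = 18, max_so_far = 18
Position 5 (value 9): max_ending_here = 27, max_so_far = 27
Position 6 (value -4): max_ending_here = 23, max_so_far = 27
Position 7 (value 3): max_ending_here = 26, max_so_far = 27

Maximum subarray: [7, 11, 9]
Maximum sum: 27

The maximum subarray is [7, 11, 9] with sum 27. This subarray runs from index 3 to index 5.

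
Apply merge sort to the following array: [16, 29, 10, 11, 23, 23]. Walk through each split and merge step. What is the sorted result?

Merge sort trace:

Split: [16, 29, 10, 11, 23, 23] -> [16, 29, 10] and [11, 23, 23]
  Split: [16, 29, 10] -> [16] and [29, 10]
    Split: [29, 10] -> [29] and [10]
    Merge: [29] + [10] -> [10, 29]
  Merge: [16] + [10, 29] -> [10, 16, 29]
  Split: [11, 23, 23] -> [11] and [23, 23]
    Split: [23, 23] -> [23] and [23]
    Merge: [23] + [23] -> [23, 23]
  Merge: [11] + [23, 23] -> [11, 23, 23]
Merge: [10, 16, 29] + [11, 23, 23] -> [10, 11, 16, 23, 23, 29]

Final sorted array: [10, 11, 16, 23, 23, 29]

The merge sort proceeds by recursively splitting the array and merging sorted halves.
After all merges, the sorted array is [10, 11, 16, 23, 23, 29].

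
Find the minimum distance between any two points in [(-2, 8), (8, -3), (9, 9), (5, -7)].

Computing all pairwise distances among 4 points:

d((-2, 8), (8, -3)) = 14.8661
d((-2, 8), (9, 9)) = 11.0454
d((-2, 8), (5, -7)) = 16.5529
d((8, -3), (9, 9)) = 12.0416
d((8, -3), (5, -7)) = 5.0 <-- minimum
d((9, 9), (5, -7)) = 16.4924

Closest pair: (8, -3) and (5, -7) with distance 5.0

The closest pair is (8, -3) and (5, -7) with Euclidean distance 5.0. For 4 points, brute-force pairwise comparison is shown above. For large n, the divide-and-conquer algorithm (sort by x, recurse on halves, check the dividing strip) achieves O(n log n).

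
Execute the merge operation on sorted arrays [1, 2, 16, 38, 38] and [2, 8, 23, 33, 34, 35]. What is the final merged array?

Merging process:

Compare 1 vs 2: take 1 from left. Merged: [1]
Compare 2 vs 2: take 2 from left. Merged: [1, 2]
Compare 16 vs 2: take 2 from right. Merged: [1, 2, 2]
Compare 16 vs 8: take 8 from right. Merged: [1, 2, 2, 8]
Compare 16 vs 23: take 16 from left. Merged: [1, 2, 2, 8, 16]
Compare 38 vs 23: take 23 from right. Merged: [1, 2, 2, 8, 16, 23]
Compare 38 vs 33: take 33 from right. Merged: [1, 2, 2, 8, 16, 23, 33]
Compare 38 vs 34: take 34 from right. Merged: [1, 2, 2, 8, 16, 23, 33, 34]
Compare 38 vs 35: take 35 from right. Merged: [1, 2, 2, 8, 16, 23, 33, 34, 35]
Append remaining from left: [38, 38]. Merged: [1, 2, 2, 8, 16, 23, 33, 34, 35, 38, 38]

Final merged array: [1, 2, 2, 8, 16, 23, 33, 34, 35, 38, 38]
Total comparisons: 9

The merged array is [1, 2, 2, 8, 16, 23, 33, 34, 35, 38, 38], requiring 9 comparisons. The merge step runs in O(n) time where n is the total number of elements.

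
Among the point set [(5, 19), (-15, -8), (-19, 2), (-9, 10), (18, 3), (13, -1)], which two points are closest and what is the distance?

Computing all pairwise distances among 6 points:

d((5, 19), (-15, -8)) = 33.6006
d((5, 19), (-19, 2)) = 29.4109
d((5, 19), (-9, 10)) = 16.6433
d((5, 19), (18, 3)) = 20.6155
d((5, 19), (13, -1)) = 21.5407
d((-15, -8), (-19, 2)) = 10.7703
d((-15, -8), (-9, 10)) = 18.9737
d((-15, -8), (18, 3)) = 34.7851
d((-15, -8), (13, -1)) = 28.8617
d((-19, 2), (-9, 10)) = 12.8062
d((-19, 2), (18, 3)) = 37.0135
d((-19, 2), (13, -1)) = 32.1403
d((-9, 10), (18, 3)) = 27.8927
d((-9, 10), (13, -1)) = 24.5967
d((18, 3), (13, -1)) = 6.4031 <-- minimum

Closest pair: (18, 3) and (13, -1) with distance 6.4031

The closest pair is (18, 3) and (13, -1) with Euclidean distance 6.4031. For 6 points, brute-force pairwise comparison is shown above. For large n, the divide-and-conquer algorithm (sort by x, recurse on halves, check the dividing strip) achieves O(n log n).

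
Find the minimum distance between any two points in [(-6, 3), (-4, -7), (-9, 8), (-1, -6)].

Computing all pairwise distances among 4 points:

d((-6, 3), (-4, -7)) = 10.198
d((-6, 3), (-9, 8)) = 5.831
d((-6, 3), (-1, -6)) = 10.2956
d((-4, -7), (-9, 8)) = 15.8114
d((-4, -7), (-1, -6)) = 3.1623 <-- minimum
d((-9, 8), (-1, -6)) = 16.1245

Closest pair: (-4, -7) and (-1, -6) with distance 3.1623

The closest pair is (-4, -7) and (-1, -6) with Euclidean distance 3.1623. For 4 points, brute-force pairwise comparison is shown above. For large n, the divide-and-conquer algorithm (sort by x, recurse on halves, check the dividing strip) achieves O(n log n).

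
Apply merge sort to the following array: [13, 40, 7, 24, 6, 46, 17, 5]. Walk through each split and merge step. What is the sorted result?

Merge sort trace:

Split: [13, 40, 7, 24, 6, 46, 17, 5] -> [13, 40, 7, 24] and [6, 46, 17, 5]
  Split: [13, 40, 7, 24] -> [13, 40] and [7, 24]
    Split: [13, 40] -> [13] and [40]
    Merge: [13] + [40] -> [13, 40]
    Split: [7, 24] -> [7] and [24]
    Merge: [7] + [24] -> [7, 24]
  Merge: [13, 40] + [7, 24] -> [7, 13, 24, 40]
  Split: [6, 46, 17, 5] -> [6, 46] and [17, 5]
    Split: [6, 46] -> [6] and [46]
    Merge: [6] + [46] -> [6, 46]
    Split: [17, 5] -> [17] and [5]
    Merge: [17] + [5] -> [5, 17]
  Merge: [6, 46] + [5, 17] -> [5, 6, 17, 46]
Merge: [7, 13, 24, 40] + [5, 6, 17, 46] -> [5, 6, 7, 13, 17, 24, 40, 46]

Final sorted array: [5, 6, 7, 13, 17, 24, 40, 46]

The merge sort proceeds by recursively splitting the array and merging sorted halves.
After all merges, the sorted array is [5, 6, 7, 13, 17, 24, 40, 46].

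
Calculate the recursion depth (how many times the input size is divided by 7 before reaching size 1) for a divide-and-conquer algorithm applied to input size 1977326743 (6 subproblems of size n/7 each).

For divide and conquer with division factor 7:

Problem sizes at each level:
Level 0: 1977326743
Level 1: 282475249
Level 2: 40353607
Level 3: 5764801
Level 4: 823543
Level 5: 117649
Level 6: 16807
Level 7: 2401
Level 8: 343
Level 9: 49
Level 10: 7
Level 11: 1

The root is level 0 and the size-1 base case is level 11 (the tree spans levels 0 through 11, i.e. 12 levels counting the root), so the depth is the number of divisions: log_7(1977326743) = 11

The recursion tree depth is log_7(1977326743) = 11. At each level, the problem size is divided by 7, so it takes 11 divisions to reduce to a base case of size 1. The algorithm makes 6 recursive calls at each level.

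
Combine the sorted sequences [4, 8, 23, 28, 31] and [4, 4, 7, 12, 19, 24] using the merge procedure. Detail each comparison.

Merging process:

Compare 4 vs 4: take 4 from left. Merged: [4]
Compare 8 vs 4: take 4 from right. Merged: [4, 4]
Compare 8 vs 4: take 4 from right. Merged: [4, 4, 4]
Compare 8 vs 7: take 7 from right. Merged: [4, 4, 4, 7]
Compare 8 vs 12: take 8 from left. Merged: [4, 4, 4, 7, 8]
Compare 23 vs 12: take 12 from right. Merged: [4, 4, 4, 7, 8, 12]
Compare 23 vs 19: take 19 from right. Merged: [4, 4, 4, 7, 8, 12, 19]
Compare 23 vs 24: take 23 from left. Merged: [4, 4, 4, 7, 8, 12, 19, 23]
Compare 28 vs 24: take 24 from right. Merged: [4, 4, 4, 7, 8, 12, 19, 23, 24]
Append remaining from left: [28, 31]. Merged: [4, 4, 4, 7, 8, 12, 19, 23, 24, 28, 31]

Final merged array: [4, 4, 4, 7, 8, 12, 19, 23, 24, 28, 31]
Total comparisons: 9

The merged array is [4, 4, 4, 7, 8, 12, 19, 23, 24, 28, 31], requiring 9 comparisons. The merge step runs in O(n) time where n is the total number of elements.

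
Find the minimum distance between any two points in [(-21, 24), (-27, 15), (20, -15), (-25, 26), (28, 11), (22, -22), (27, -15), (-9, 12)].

Computing all pairwise distances among 8 points:

d((-21, 24), (-27, 15)) = 10.8167
d((-21, 24), (20, -15)) = 56.5862
d((-21, 24), (-25, 26)) = 4.4721 <-- minimum
d((-21, 24), (28, 11)) = 50.6952
d((-21, 24), (22, -22)) = 62.9682
d((-21, 24), (27, -15)) = 61.8466
d((-21, 24), (-9, 12)) = 16.9706
d((-27, 15), (20, -15)) = 55.7584
d((-27, 15), (-25, 26)) = 11.1803
d((-27, 15), (28, 11)) = 55.1453
d((-27, 15), (22, -22)) = 61.4003
d((-27, 15), (27, -15)) = 61.7738
d((-27, 15), (-9, 12)) = 18.2483
d((20, -15), (-25, 26)) = 60.8769
d((20, -15), (28, 11)) = 27.2029
d((20, -15), (22, -22)) = 7.2801
d((20, -15), (27, -15)) = 7.0
d((20, -15), (-9, 12)) = 39.6232
d((-25, 26), (28, 11)) = 55.0818
d((-25, 26), (22, -22)) = 67.1789
d((-25, 26), (27, -15)) = 66.2193
d((-25, 26), (-9, 12)) = 21.2603
d((28, 11), (22, -22)) = 33.541
d((28, 11), (27, -15)) = 26.0192
d((28, 11), (-9, 12)) = 37.0135
d((22, -22), (27, -15)) = 8.6023
d((22, -22), (-9, 12)) = 46.0109
d((27, -15), (-9, 12)) = 45.0

Closest pair: (-21, 24) and (-25, 26) with distance 4.4721

The closest pair is (-21, 24) and (-25, 26) with Euclidean distance 4.4721. For 8 points, brute-force pairwise comparison is shown above. For large n, the divide-and-conquer algorithm (sort by x, recurse on halves, check the dividing strip) achieves O(n log n).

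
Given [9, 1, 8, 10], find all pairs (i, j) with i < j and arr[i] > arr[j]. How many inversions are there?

Finding inversions in [9, 1, 8, 10]:

(0, 1): arr[0]=9 > arr[1]=1
(0, 2): arr[0]=9 > arr[2]=8

Total inversions: 2

The array has 2 inversion(s): (0,1), (0,2). Each pair (i,j) satisfies i < j and arr[i] > arr[j].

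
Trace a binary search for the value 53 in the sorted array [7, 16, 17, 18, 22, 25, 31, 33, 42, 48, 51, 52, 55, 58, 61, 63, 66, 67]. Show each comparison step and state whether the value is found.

Binary search for 53 in [7, 16, 17, 18, 22, 25, 31, 33, 42, 48, 51, 52, 55, 58, 61, 63, 66, 67]:

lo=0, hi=17, mid=8, arr[mid]=42 -> 42 < 53, search right half
lo=9, hi=17, mid=13, arr[mid]=58 -> 58 > 53, search left half
lo=9, hi=12, mid=10, arr[mid]=51 -> 51 < 53, search right half
lo=11, hi=12, mid=11, arr[mid]=52 -> 52 < 53, search right half
lo=12, hi=12, mid=12, arr[mid]=55 -> 55 > 53, search left half
lo=12 > hi=11, target 53 not found

Binary search determines that 53 is not in the array after 5 comparisons. The search space was exhausted without finding the target.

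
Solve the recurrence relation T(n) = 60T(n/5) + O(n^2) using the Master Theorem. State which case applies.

Master Theorem for T(n) = 60T(n/5) + O(n^2):

a = 60, b = 5, c = 2
log_b(a) = log_5(60) = 2.5440

Case 1: c = 2 < log_5(60) = 2.5440
T(n) = O(n^(log_5 60))

For T(n) = 60T(n/5) + O(n^2): log_5(60) = 2.5440. This is Case 1 of the Master Theorem (c < log_b(a), work dominated by leaves), giving O(n^(log_5 60)).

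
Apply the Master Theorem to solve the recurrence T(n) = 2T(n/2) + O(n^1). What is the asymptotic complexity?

Master Theorem for T(n) = 2T(n/2) + O(n^1):

a = 2, b = 2, c = 1
log_b(a) = log_2(2) = 1.0000

Case 2: c = 1 = log_2(2) = 1.0000
T(n) = O(n^1 log n) = O(n log n)

For T(n) = 2T(n/2) + O(n^1): log_2(2) = 1.0000. This is Case 2 of the Master Theorem (c = log_b(a), equal work at all levels), giving O(n log n).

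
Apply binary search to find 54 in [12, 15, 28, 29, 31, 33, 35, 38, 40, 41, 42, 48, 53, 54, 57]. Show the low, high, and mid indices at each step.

Binary search for 54 in [12, 15, 28, 29, 31, 33, 35, 38, 40, 41, 42, 48, 53, 54, 57]:

lo=0, hi=14, mid=7, arr[mid]=38 -> 38 < 54, search right half
lo=8, hi=14, mid=11, arr[mid]=48 -> 48 < 54, search right half
lo=12, hi=14, mid=13, arr[mid]=54 -> Found target at index 13!

Binary search finds 54 at index 13 after 3 comparisons. The search repeatedly halves the search space by comparing with the middle element.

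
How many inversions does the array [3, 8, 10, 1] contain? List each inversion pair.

Finding inversions in [3, 8, 10, 1]:

(0, 3): arr[0]=3 > arr[3]=1
(1, 3): arr[1]=8 > arr[3]=1
(2, 3): arr[2]=10 > arr[3]=1

Total inversions: 3

The array has 3 inversion(s): (0,3), (1,3), (2,3). Each pair (i,j) satisfies i < j and arr[i] > arr[j].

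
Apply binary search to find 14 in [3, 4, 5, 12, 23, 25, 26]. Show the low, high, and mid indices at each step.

Binary search for 14 in [3, 4, 5, 12, 23, 25, 26]:

lo=0, hi=6, mid=3, arr[mid]=12 -> 12 < 14, search right half
lo=4, hi=6, mid=5, arr[mid]=25 -> 25 > 14, search left half
lo=4, hi=4, mid=4, arr[mid]=23 -> 23 > 14, search left half
lo=4 > hi=3, target 14 not found

Binary search determines that 14 is not in the array after 3 comparisons. The search space was exhausted without finding the target.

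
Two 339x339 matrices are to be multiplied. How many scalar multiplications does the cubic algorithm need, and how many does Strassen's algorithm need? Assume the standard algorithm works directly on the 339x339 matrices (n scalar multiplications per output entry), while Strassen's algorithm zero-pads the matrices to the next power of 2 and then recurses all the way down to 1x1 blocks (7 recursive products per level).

Matrix multiplication for 339x339 matrices:

Strassen's algorithm requires power-of-2 dimensions. Pad 339x339 to 512x512 (next power of 2).

Standard algorithm: 339^3 = 38958219 multiplications
Strassen's algorithm: 7^(log2(512)) = 7^9 = 40353607 multiplications
Difference: 38958219 - 40353607 = -1395388 (Strassen uses MORE here due to padding overhead — for small or just-over-power-of-2 n, padding can outweigh the per-level savings)

Standard: 38958219 multiplications (339^3). Strassen: 40353607 multiplications (7^9, after padding to 512x512). Strassen reduces 8 recursive multiplications to 7 at each level.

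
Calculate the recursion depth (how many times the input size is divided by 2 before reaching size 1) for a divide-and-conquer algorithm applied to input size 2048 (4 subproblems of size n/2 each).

For divide and conquer with division factor 2:

Problem sizes at each level:
Level 0: 2048
Level 1: 1024
Level 2: 512
Level 3: 256
Level 4: 128
Level 5: 64
Level 6: 32
Level 7: 16
Level 8: 8
Level 9: 4
Level 10: 2
Level 11: 1

The root is level 0 and the size-1 base case is level 11 (the tree spans levels 0 through 11, i.e. 12 levels counting the root), so the depth is the number of divisions: log_2(2048) = 11

The recursion tree depth is log_2(2048) = 11. At each level, the problem size is divided by 2, so it takes 11 divisions to reduce to a base case of size 1. The algorithm makes 4 recursive calls at each level.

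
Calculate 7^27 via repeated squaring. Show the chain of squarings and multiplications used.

Computing 7^27 by squaring (build up from 7^1; each line after the first costs one multiplication):

7^1 = 7
7^2 = (7^1)^2 = 7^2 = 49
7^3 = 7 * 7^2 = 7 * 49 = 343
7^6 = (7^3)^2 = 343^2 = 117649
7^12 = (7^6)^2 = 117649^2 = 13841287201
7^13 = 7 * 7^12 = 7 * 13841287201 = 96889010407
7^26 = (7^13)^2 = 96889010407^2 = 9387480337647754305649
7^27 = 7 * 7^26 = 7 * 9387480337647754305649 = 65712362363534280139543

Result: 65712362363534280139543
Multiplications needed: 7 (7 lines after 7^1)

7^27 = 65712362363534280139543. Using exponentiation by squaring, this requires 7 multiplications. The key idea: if the exponent is even, square the half-power; if odd, multiply by the base once.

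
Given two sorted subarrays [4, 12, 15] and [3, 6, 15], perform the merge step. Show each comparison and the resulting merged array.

Merging process:

Compare 4 vs 3: take 3 from right. Merged: [3]
Compare 4 vs 6: take 4 from left. Merged: [3, 4]
Compare 12 vs 6: take 6 from right. Merged: [3, 4, 6]
Compare 12 vs 15: take 12 from left. Merged: [3, 4, 6, 12]
Compare 15 vs 15: take 15 from left. Merged: [3, 4, 6, 12, 15]
Append remaining from right: [15]. Merged: [3, 4, 6, 12, 15, 15]

Final merged array: [3, 4, 6, 12, 15, 15]
Total comparisons: 5

The merged array is [3, 4, 6, 12, 15, 15], requiring 5 comparisons. The merge step runs in O(n) time where n is the total number of elements.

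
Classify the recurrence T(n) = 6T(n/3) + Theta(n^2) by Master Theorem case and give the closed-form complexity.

Master Theorem for T(n) = 6T(n/3) + O(n^2):

a = 6, b = 3, c = 2
log_b(a) = log_3(6) = 1.6309

Case 3: c = 2 > log_3(6) = 1.6309
T(n) = O(n^2) = O(n^2)

For T(n) = 6T(n/3) + O(n^2): log_3(6) = 1.6309. This is Case 3 of the Master Theorem (c > log_b(a), work dominated by root), giving O(n^2).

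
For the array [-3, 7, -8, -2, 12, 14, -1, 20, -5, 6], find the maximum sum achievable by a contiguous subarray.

Using Kadane's algorithm on [-3, 7, -8, -2, 12, 14, -1, 20, -5, 6]:

Scanning through the array:
Position 1 (value 7): max_ending_here = 7, max_so_far = 7
Position 2 (value -8): max_ending_here = -1, max_so_far = 7
Position 3 (value -2): max_ending_here = -2, max_so_far = 7
Position 4 (value 12): max_ending_here = 12, max_so_far = 12
Position 5 (value 14): max_ending_here = 26, max_so_far = 26
Position 6 (value -1): max_ending_here = 25, max_so_far = 26
Position 7 (value 20): max_ending_here = 45, max_so_far = 45
Position 8 (value -5): max_ending_here = 40, max_so_far = 45
Position 9 (value 6): max_ending_here = 46, max_so_far = 46

Maximum subarray: [12, 14, -1, 20, -5, 6]
Maximum sum: 46

The maximum subarray is [12, 14, -1, 20, -5, 6] with sum 46. This subarray runs from index 4 to index 9.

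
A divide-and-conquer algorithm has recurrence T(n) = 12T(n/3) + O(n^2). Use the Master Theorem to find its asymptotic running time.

Master Theorem for T(n) = 12T(n/3) + O(n^2):

a = 12, b = 3, c = 2
log_b(a) = log_3(12) = 2.2619

Case 1: c = 2 < log_3(12) = 2.2619
T(n) = O(n^(log_3 12))

For T(n) = 12T(n/3) + O(n^2): log_3(12) = 2.2619. This is Case 1 of the Master Theorem (c < log_b(a), work dominated by leaves), giving O(n^(log_3 12)).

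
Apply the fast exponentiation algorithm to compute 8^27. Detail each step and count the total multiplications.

Computing 8^27 by squaring (build up from 8^1; each line after the first costs one multiplication):

8^1 = 8
8^2 = (8^1)^2 = 8^2 = 64
8^3 = 8 * 8^2 = 8 * 64 = 512
8^6 = (8^3)^2 = 512^2 = 262144
8^12 = (8^6)^2 = 262144^2 = 68719476736
8^13 = 8 * 8^12 = 8 * 68719476736 = 549755813888
8^26 = (8^13)^2 = 549755813888^2 = 302231454903657293676544
8^27 = 8 * 8^26 = 8 * 302231454903657293676544 = 2417851639229258349412352

Result: 2417851639229258349412352
Multiplications needed: 7 (7 lines after 8^1)

8^27 = 2417851639229258349412352. Using exponentiation by squaring, this requires 7 multiplications. The key idea: if the exponent is even, square the half-power; if odd, multiply by the base once.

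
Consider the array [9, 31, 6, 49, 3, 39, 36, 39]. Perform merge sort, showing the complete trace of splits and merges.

Merge sort trace:

Split: [9, 31, 6, 49, 3, 39, 36, 39] -> [9, 31, 6, 49] and [3, 39, 36, 39]
  Split: [9, 31, 6, 49] -> [9, 31] and [6, 49]
    Split: [9, 31] -> [9] and [31]
    Merge: [9] + [31] -> [9, 31]
    Split: [6, 49] -> [6] and [49]
    Merge: [6] + [49] -> [6, 49]
  Merge: [9, 31] + [6, 49] -> [6, 9, 31, 49]
  Split: [3, 39, 36, 39] -> [3, 39] and [36, 39]
    Split: [3, 39] -> [3] and [39]
    Merge: [3] + [39] -> [3, 39]
    Split: [36, 39] -> [36] and [39]
    Merge: [36] + [39] -> [36, 39]
  Merge: [3, 39] + [36, 39] -> [3, 36, 39, 39]
Merge: [6, 9, 31, 49] + [3, 36, 39, 39] -> [3, 6, 9, 31, 36, 39, 39, 49]

Final sorted array: [3, 6, 9, 31, 36, 39, 39, 49]

The merge sort proceeds by recursively splitting the array and merging sorted halves.
After all merges, the sorted array is [3, 6, 9, 31, 36, 39, 39, 49].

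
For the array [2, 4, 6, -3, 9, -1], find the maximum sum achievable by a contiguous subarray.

Using Kadane's algorithm on [2, 4, 6, -3, 9, -1]:

Scanning through the array:
Position 1 (value 4): max_ending_here = 6, max_so_far = 6
Position 2 (value 6): max_ending_here = 12, max_so_far = 12
Position 3 (value -3): max_ending_here = 9, max_so_far = 12
Position 4 (value 9): max_ending_here = 18, max_so_far = 18
Position 5 (value -1): max_ending_here = 17, max_so_far = 18

Maximum subarray: [2, 4, 6, -3, 9]
Maximum sum: 18

The maximum subarray is [2, 4, 6, -3, 9] with sum 18. This subarray runs from index 0 to index 4.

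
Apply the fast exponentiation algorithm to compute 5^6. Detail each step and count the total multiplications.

Computing 5^6 by squaring (build up from 5^1; each line after the first costs one multiplication):

5^1 = 5
5^2 = (5^1)^2 = 5^2 = 25
5^3 = 5 * 5^2 = 5 * 25 = 125
5^6 = (5^3)^2 = 125^2 = 15625

Result: 15625
Multiplications needed: 3 (3 lines after 5^1)

5^6 = 15625. Using exponentiation by squaring, this requires 3 multiplications. The key idea: if the exponent is even, square the half-power; if odd, multiply by the base once.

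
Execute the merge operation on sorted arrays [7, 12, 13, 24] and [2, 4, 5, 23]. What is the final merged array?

Merging process:

Compare 7 vs 2: take 2 from right. Merged: [2]
Compare 7 vs 4: take 4 from right. Merged: [2, 4]
Compare 7 vs 5: take 5 from right. Merged: [2, 4, 5]
Compare 7 vs 23: take 7 from left. Merged: [2, 4, 5, 7]
Compare 12 vs 23: take 12 from left. Merged: [2, 4, 5, 7, 12]
Compare 13 vs 23: take 13 from left. Merged: [2, 4, 5, 7, 12, 13]
Compare 24 vs 23: take 23 from right. Merged: [2, 4, 5, 7, 12, 13, 23]
Append remaining from left: [24]. Merged: [2, 4, 5, 7, 12, 13, 23, 24]

Final merged array: [2, 4, 5, 7, 12, 13, 23, 24]
Total comparisons: 7

The merged array is [2, 4, 5, 7, 12, 13, 23, 24], requiring 7 comparisons. The merge step runs in O(n) time where n is the total number of elements.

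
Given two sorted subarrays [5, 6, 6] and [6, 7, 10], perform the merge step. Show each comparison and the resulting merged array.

Merging process:

Compare 5 vs 6: take 5 from left. Merged: [5]
Compare 6 vs 6: take 6 from left. Merged: [5, 6]
Compare 6 vs 6: take 6 from left. Merged: [5, 6, 6]
Append remaining from right: [6, 7, 10]. Merged: [5, 6, 6, 6, 7, 10]

Final merged array: [5, 6, 6, 6, 7, 10]
Total comparisons: 3

The merged array is [5, 6, 6, 6, 7, 10], requiring 3 comparisons. The merge step runs in O(n) time where n is the total number of elements.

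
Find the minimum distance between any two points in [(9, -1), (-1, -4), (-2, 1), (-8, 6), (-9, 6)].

Computing all pairwise distances among 5 points:

d((9, -1), (-1, -4)) = 10.4403
d((9, -1), (-2, 1)) = 11.1803
d((9, -1), (-8, 6)) = 18.3848
d((9, -1), (-9, 6)) = 19.3132
d((-1, -4), (-2, 1)) = 5.099
d((-1, -4), (-8, 6)) = 12.2066
d((-1, -4), (-9, 6)) = 12.8062
d((-2, 1), (-8, 6)) = 7.8102
d((-2, 1), (-9, 6)) = 8.6023
d((-8, 6), (-9, 6)) = 1.0 <-- minimum

Closest pair: (-8, 6) and (-9, 6) with distance 1.0

The closest pair is (-8, 6) and (-9, 6) with Euclidean distance 1.0. For 5 points, brute-force pairwise comparison is shown above. For large n, the divide-and-conquer algorithm (sort by x, recurse on halves, check the dividing strip) achieves O(n log n).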